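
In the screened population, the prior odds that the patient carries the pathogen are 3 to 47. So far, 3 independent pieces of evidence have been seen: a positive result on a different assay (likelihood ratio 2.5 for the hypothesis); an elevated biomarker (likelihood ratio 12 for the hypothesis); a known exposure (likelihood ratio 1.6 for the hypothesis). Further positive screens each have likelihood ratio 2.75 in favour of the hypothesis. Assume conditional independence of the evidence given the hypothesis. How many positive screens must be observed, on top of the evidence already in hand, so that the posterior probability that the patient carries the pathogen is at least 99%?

Prior odds = 3/47.
Combined Bayes factor of the evidence already in hand = 2.5 × 12 × 1.6 = 48.
Odds after that evidence = (3/47) × 48 = 144/47.
Target odds = 0.99/0.01 = 99.
Need 2.75ⁿ ≥ 99 ÷ (144/47) = 32.3125.
2.75³ = 20.796875 falls short of 32.3125 but 2.75⁴ = 57.19140625 reaches it, so n = 4.

4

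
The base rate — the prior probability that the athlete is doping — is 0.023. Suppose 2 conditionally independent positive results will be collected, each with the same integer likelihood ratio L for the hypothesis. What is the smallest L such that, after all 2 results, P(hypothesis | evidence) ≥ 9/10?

Prior odds = 0.023/0.977 = 23/977.
Target odds = 0.9/0.1 = 9.
Need L² ≥ 9 ÷ (23/977) = 8793/23.
19² = 361 < 8793/23 ≤ 400 = 20², so L = 20.

20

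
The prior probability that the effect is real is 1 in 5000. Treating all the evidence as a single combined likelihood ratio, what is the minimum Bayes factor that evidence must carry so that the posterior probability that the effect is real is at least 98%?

Prior odds = 0.0002/0.9998 = 1/4999.
Target odds = 0.98/0.02 = 49.
Required Bayes factor = 49 ÷ (1/4999) = 244951.

244951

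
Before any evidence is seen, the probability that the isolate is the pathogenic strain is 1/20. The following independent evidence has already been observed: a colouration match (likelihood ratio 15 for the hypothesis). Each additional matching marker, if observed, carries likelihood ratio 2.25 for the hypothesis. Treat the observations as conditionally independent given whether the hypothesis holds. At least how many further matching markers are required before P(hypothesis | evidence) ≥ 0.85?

Prior odds = 0.05/0.95 = 1/19.
Bayes factor of the evidence already in hand = 15.
Odds after that evidence = (1/19) × 15 = 15/19.
Target odds = 0.85/0.15 = 17/3.
Need 2.25ⁿ ≥ 17/3 ÷ (15/19) = 323/45.
2.25² = 5.0625 falls short of 323/45 but 2.25³ = 11.390625 reaches it, so n = 3.

3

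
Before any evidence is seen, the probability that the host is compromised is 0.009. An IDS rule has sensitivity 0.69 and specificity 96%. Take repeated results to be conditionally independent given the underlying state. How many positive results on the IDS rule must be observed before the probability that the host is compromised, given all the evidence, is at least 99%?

Prior odds = 0.009/0.991 = 9/991.
False-positive rate = 1 − 0.96 = 0.04; likelihood ratio of a positive = 0.69/0.04 = 17.25.
Target odds: 0.99 ÷ 0.01 = 99.
Require 17.25ⁿ ≥ 99 ÷ (9/991) = 10901.
17.25³ = 5132.953125 falls short of 10901 but 17.25⁴ = 22667121/256 reaches it, so n = 4.

4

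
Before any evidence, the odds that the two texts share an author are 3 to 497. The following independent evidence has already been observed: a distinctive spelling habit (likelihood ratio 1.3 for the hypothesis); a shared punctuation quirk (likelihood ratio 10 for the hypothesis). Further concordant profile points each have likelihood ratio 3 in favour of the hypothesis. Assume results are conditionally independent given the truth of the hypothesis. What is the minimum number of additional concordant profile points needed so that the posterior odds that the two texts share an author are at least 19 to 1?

Prior odds = 3/497.
Combined Bayes factor of the evidence already in hand = 1.3 × 10 = 13.
Odds after that evidence = (3/497) × 13 = 39/497.
Target odds = 19.
Need 3ⁿ ≥ 19 ÷ (39/497) = 9443/39.
3⁴ = 81 falls short of 9443/39 but 3⁵ = 243 reaches it, so n = 5.

5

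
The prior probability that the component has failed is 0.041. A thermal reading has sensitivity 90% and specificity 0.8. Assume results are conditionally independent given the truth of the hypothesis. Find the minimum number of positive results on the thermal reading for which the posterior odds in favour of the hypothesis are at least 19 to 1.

5

Prior odds: 0.041 ÷ 0.959 = 41/959.
False-positive rate = 1 − 0.8 = 0.2; likelihood ratio of a positive = 0.9/0.2 = 4.5.
Target odds = 19.
Need (41/959) × 4.5ⁿ ≥ 19, i.e. 4.5ⁿ ≥ 18221/41.
4.5⁴ = 410.0625 falls short of 18221/41 but 4.5⁵ = 1845.28125 reaches it, so n = 5.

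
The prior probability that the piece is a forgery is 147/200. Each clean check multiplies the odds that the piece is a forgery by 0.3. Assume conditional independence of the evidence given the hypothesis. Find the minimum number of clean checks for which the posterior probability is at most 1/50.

Prior odds = 0.735/0.265 = 147/53.
Likelihood ratio per clean check = 0.3.
Target odds: 0.02 ÷ 0.98 = 1/49.
Need (147/53) × 0.3ⁿ ≤ 1/49, i.e. 0.3ⁿ ≤ 53/7203.
0.3⁴ = 0.0081 is still above 53/7203 but 0.3⁵ = 243/100000 is at or below it, so n = 5.

5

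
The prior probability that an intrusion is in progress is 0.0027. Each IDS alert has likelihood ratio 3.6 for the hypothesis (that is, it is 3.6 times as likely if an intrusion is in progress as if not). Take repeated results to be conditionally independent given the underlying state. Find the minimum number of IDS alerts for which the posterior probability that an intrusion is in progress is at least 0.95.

Prior odds: 0.0027 ÷ 0.9973 = 27/9973.
Likelihood ratio per IDS alert = 3.6.
Target odds: 0.95 ÷ 0.05 = 19.
Require 3.6ⁿ ≥ 19 ÷ (27/9973) = 189487/27.
3.6⁶ = 34012224/15625 falls short of 189487/27 but 3.6⁷ = 612220032/78125 reaches it, so n = 7.

7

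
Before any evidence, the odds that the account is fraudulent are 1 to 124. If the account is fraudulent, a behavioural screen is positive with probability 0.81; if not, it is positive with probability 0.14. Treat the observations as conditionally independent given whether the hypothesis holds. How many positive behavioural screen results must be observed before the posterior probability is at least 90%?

4

Prior odds = 1/124.
Likelihood ratio of a positive = 0.81/0.14 = 81/14.
Target posterior odds = 0.9/0.1 = 9.
Need (1/124) × (81/14)ⁿ ≥ 9, i.e. (81/14)ⁿ ≥ 1116.
(81/14)³ = 531441/2744 falls short of 1116 but (81/14)⁴ = 43046721/38416 reaches it, so n = 4.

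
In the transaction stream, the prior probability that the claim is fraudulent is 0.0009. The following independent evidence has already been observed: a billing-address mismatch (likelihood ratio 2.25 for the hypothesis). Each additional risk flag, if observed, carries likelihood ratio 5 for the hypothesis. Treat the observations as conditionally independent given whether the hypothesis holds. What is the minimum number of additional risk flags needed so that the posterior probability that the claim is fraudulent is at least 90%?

Prior odds = 0.0009/0.9991 = 9/9991.
Bayes factor of the evidence already in hand = 2.25.
Odds after that evidence = (9/9991) × 2.25 = 81/39964.
Target odds = 0.9/0.1 = 9.
Need 5ⁿ ≥ 9 ÷ (81/39964) = 39964/9.
5⁵ = 3125 falls short of 39964/9 but 5⁶ = 15625 reaches it, so n = 6.

6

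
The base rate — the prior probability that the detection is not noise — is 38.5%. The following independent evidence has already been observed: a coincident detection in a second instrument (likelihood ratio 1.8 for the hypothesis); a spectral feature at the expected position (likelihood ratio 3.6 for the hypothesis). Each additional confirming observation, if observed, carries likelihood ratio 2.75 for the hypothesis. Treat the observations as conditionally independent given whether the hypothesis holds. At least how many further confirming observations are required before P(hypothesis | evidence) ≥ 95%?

Prior odds = 0.385/0.615 = 77/123.
Combined Bayes factor of the evidence already in hand = 1.8 × 3.6 = 6.48.
Odds after that evidence = (77/123) × 6.48 = 4158/1025.
Target odds = 0.95/0.05 = 19.
Need 2.75ⁿ ≥ 19 ÷ (4158/1025) = 19475/4158.
2.75¹ = 2.75 falls short of 19475/4158 but 2.75² = 7.5625 reaches it, so n = 2.

2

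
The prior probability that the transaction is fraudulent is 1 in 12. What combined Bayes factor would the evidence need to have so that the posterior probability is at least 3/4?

33

Prior odds = (1/12)/(11/12) = 1/11.
Target odds = 0.75/0.25 = 3.
Required Bayes factor = 3 ÷ (1/11) = 33.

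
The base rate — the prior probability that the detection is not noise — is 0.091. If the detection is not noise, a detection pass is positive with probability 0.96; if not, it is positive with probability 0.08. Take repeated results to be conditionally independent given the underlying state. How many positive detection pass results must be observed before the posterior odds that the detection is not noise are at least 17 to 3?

Prior odds = 0.091/0.909 = 91/909.
Likelihood ratio of a positive = 0.96/0.08 = 12.
Target odds = 17/3.
Require 12ⁿ ≥ 17/3 ÷ (91/909) = 5151/91.
12¹ = 12 falls short of 5151/91 but 12² = 144 reaches it, so n = 2.

2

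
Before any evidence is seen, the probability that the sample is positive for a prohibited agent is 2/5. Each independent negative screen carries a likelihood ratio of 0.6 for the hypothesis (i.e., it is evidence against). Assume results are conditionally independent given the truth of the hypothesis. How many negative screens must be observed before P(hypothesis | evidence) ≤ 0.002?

12

Prior odds: 0.4 ÷ 0.6 = 2/3.
Likelihood ratio per negative screen = 0.6.
Target posterior odds = 0.002/0.998 = 1/499.
Require 0.6ⁿ ≤ 1/499 ÷ (2/3) = 3/998.
0.6¹¹ = 177147/48828125 is still above 3/998 but 0.6¹² = 531441/244140625 is at or below it, so n = 12.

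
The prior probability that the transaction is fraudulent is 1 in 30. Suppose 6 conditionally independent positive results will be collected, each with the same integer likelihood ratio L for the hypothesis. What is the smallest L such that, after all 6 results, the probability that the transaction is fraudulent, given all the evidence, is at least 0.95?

Prior odds = (1/30)/(29/30) = 1/29.
Target odds = 0.95/0.05 = 19.
Need L⁶ ≥ 19 ÷ (1/29) = 551.
2⁶ = 64 < 551 ≤ 729 = 3⁶, so L = 3.

3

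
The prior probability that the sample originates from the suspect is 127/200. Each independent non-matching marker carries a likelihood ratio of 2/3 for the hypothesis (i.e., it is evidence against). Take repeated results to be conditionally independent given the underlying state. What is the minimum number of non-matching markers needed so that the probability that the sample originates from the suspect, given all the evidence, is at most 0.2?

Prior odds: 0.635 ÷ 0.365 = 127/73.
Likelihood ratio per non-matching marker = 2/3.
Target posterior odds = 0.2/0.8 = 0.25.
Require (2/3)ⁿ ≤ 0.25 ÷ (127/73) = 73/508.
(2/3)⁴ = 16/81 is still above 73/508 but (2/3)⁵ = 32/243 is at or below it, so n = 5.

5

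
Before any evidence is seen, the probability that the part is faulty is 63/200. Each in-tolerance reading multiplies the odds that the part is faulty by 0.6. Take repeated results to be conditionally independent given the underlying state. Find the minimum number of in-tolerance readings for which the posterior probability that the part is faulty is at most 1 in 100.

Prior odds = 0.315/0.685 = 63/137.
Likelihood ratio per in-tolerance reading = 0.6.
Target posterior odds = 0.01/0.99 = 1/99.
Need (63/137) × 0.6ⁿ ≤ 1/99, i.e. 0.6ⁿ ≤ 137/6237.
0.6⁷ = 2187/78125 is still above 137/6237 but 0.6⁸ = 6561/390625 is at or below it, so n = 8.

8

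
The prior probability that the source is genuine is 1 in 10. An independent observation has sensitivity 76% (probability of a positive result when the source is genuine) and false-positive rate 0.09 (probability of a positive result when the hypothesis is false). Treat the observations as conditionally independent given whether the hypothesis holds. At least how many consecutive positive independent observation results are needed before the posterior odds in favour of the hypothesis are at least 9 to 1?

3

Prior odds: 0.1 ÷ 0.9 = 1/9.
Likelihood ratio of a positive result = 0.76/0.09 = 76/9.
Target odds = 9.
Require (76/9)ⁿ ≥ 9 ÷ (1/9) = 81.
(76/9)² = 5776/81 falls short of 81 but (76/9)³ = 438976/729 reaches it, so n = 3.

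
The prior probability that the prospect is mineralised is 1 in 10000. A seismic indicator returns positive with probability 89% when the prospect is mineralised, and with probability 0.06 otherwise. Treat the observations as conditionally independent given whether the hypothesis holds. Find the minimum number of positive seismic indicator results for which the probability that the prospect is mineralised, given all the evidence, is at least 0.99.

6

Prior odds: 0.0001 ÷ 0.9999 = 1/9999.
Likelihood ratio of a positive result = 0.89/0.06 = 89/6.
Target odds: 0.99 ÷ 0.01 = 99.
Require (89/6)ⁿ ≥ 99 ÷ (1/9999) = 989901.
(89/6)⁵ ≈718115 falls short of 989901 but (89/6)⁶ ≈1.0652e+07 reaches it, so n = 6.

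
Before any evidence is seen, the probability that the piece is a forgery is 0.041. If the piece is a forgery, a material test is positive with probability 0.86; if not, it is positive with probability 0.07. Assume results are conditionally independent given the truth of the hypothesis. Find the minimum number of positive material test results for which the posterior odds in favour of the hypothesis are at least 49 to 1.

Prior odds = 0.041/0.959 = 41/959.
Likelihood ratio of a positive = 0.86/0.07 = 86/7.
Target odds = 49.
Require (86/7)ⁿ ≥ 49 ÷ (41/959) = 46991/41.
(86/7)² = 7396/49 falls short of 46991/41 but (86/7)³ = 636056/343 reaches it, so n = 3.

3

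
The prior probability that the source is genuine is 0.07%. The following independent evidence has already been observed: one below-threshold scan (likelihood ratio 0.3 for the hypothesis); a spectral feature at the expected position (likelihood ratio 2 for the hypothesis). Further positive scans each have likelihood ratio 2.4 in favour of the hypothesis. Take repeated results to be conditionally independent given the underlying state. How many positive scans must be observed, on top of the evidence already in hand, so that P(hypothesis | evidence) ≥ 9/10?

12

Prior odds = 0.0007/0.9993 = 7/9993.
Combined Bayes factor of the evidence already in hand = 0.3 × 2 = 0.6.
Odds after that evidence = (7/9993) × 0.6 = 7/16655.
Target odds = 0.9/0.1 = 9.
Need 2.4ⁿ ≥ 9 ÷ (7/16655) = 149895/7.
2.4¹¹ ≈15216.8 falls short of 149895/7 but 2.4¹² ≈36520.3 reaches it, so n = 12.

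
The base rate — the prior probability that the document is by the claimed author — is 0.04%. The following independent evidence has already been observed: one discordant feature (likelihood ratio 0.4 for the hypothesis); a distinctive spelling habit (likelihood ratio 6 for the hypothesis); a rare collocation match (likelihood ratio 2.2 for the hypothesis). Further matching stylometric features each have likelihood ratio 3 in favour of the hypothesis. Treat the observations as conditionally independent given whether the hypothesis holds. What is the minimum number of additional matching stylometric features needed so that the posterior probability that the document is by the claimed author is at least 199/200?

11

Prior odds = 0.0004/0.9996 = 1/2499.
Combined Bayes factor of the evidence already in hand = 0.4 × 6 × 2.2 = 5.28.
Odds after that evidence = (1/2499) × 5.28 = 44/20825.
Target odds = 0.995/0.005 = 199.
Need 3ⁿ ≥ 199 ÷ (44/20825) = 4144175/44.
3¹⁰ = 59049 falls short of 4144175/44 but 3¹¹ = 177147 reaches it, so n = 11.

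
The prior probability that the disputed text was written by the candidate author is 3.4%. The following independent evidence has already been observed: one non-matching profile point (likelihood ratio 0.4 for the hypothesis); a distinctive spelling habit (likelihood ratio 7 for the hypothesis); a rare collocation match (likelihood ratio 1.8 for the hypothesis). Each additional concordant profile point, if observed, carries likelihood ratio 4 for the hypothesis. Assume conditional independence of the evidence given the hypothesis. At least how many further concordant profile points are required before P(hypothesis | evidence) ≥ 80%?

Prior odds = 0.034/0.966 = 17/483.
Combined Bayes factor of the evidence already in hand = 0.4 × 7 × 1.8 = 5.04.
Odds after that evidence = (17/483) × 5.04 = 102/575.
Target odds = 0.8/0.2 = 4.
Need 4ⁿ ≥ 4 ÷ (102/575) = 1150/51.
4² = 16 falls short of 1150/51 but 4³ = 64 reaches it, so n = 3.

3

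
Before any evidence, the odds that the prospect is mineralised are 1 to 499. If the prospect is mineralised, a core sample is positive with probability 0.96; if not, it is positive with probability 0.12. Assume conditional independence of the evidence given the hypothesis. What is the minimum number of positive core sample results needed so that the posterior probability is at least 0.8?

Prior odds = 1/499.
Likelihood ratio of a positive = 0.96/0.12 = 8.
Target odds: 0.8 ÷ 0.2 = 4.
Need (1/499) × 8ⁿ ≥ 4, i.e. 8ⁿ ≥ 1996.
8³ = 512 falls short of 1996 but 8⁴ = 4096 reaches it, so n = 4.

4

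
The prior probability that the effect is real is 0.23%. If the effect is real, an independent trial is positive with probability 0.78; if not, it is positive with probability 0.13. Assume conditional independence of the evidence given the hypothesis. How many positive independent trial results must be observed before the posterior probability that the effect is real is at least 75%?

5

Prior odds = 0.0023/0.9977 = 23/9977.
Likelihood ratio of a positive = 0.78/0.13 = 6.
Target odds: 0.75 ÷ 0.25 = 3.
Require 6ⁿ ≥ 3 ÷ (23/9977) = 29931/23.
6⁴ = 1296 falls short of 29931/23 but 6⁵ = 7776 reaches it, so n = 5.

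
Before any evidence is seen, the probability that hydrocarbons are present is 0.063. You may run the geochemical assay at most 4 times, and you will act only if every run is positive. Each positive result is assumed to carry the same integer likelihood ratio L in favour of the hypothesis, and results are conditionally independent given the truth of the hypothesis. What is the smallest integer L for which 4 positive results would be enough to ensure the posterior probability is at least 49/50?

6

Prior odds = 0.063/0.937 = 63/937.
Target odds = 0.98/0.02 = 49.
Need L⁴ ≥ 49 ÷ (63/937) = 6559/9.
5⁴ = 625 < 6559/9 ≤ 1296 = 6⁴, so L = 6.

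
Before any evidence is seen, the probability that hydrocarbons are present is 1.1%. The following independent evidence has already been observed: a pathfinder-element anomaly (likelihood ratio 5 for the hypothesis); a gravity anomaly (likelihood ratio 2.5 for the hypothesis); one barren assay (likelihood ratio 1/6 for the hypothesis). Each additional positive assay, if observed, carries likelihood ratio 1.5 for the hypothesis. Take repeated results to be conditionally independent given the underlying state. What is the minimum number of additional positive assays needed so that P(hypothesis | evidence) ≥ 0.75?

12

Prior odds = 0.011/0.989 = 11/989.
Combined Bayes factor of the evidence already in hand = 5 × 2.5 × (1/6) = 25/12.
Odds after that evidence = (11/989) × 25/12 = 275/11868.
Target odds = 0.75/0.25 = 3.
Need 1.5ⁿ ≥ 3 ÷ (275/11868) = 35604/275.
1.5¹¹ = 177147/2048 falls short of 35604/275 but 1.5¹² = 531441/4096 reaches it, so n = 12.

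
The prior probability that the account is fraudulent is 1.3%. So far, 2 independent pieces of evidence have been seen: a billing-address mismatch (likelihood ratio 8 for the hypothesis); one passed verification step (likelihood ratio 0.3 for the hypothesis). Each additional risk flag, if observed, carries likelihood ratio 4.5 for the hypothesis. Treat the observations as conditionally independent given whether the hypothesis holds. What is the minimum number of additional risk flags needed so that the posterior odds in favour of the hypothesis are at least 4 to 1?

4

Prior odds = 0.013/0.987 = 13/987.
Combined Bayes factor of the evidence already in hand = 8 × 0.3 = 2.4.
Odds after that evidence = (13/987) × 2.4 = 52/1645.
Target odds = 4.
Need 4.5ⁿ ≥ 4 ÷ (52/1645) = 1645/13.
4.5³ = 91.125 falls short of 1645/13 but 4.5⁴ = 410.0625 reaches it, so n = 4.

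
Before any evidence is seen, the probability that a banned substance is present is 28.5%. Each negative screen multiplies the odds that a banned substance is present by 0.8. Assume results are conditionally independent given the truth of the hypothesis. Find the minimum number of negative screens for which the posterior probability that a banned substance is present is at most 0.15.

4

Prior odds = 0.285/0.715 = 57/143.
Likelihood ratio per negative screen = 0.8.
Target posterior odds = 0.15/0.85 = 3/17.
Need (57/143) × 0.8ⁿ ≤ 3/17, i.e. 0.8ⁿ ≤ 143/323.
0.8³ = 0.512 is still above 143/323 but 0.8⁴ = 0.4096 is at or below it, so n = 4.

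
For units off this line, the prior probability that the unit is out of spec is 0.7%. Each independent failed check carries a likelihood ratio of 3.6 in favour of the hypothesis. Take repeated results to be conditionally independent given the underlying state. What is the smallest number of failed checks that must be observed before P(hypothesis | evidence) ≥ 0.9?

6

Prior odds = 0.007/0.993 = 7/993.
Likelihood ratio per failed check = 3.6.
Target odds: 0.9 ÷ 0.1 = 9.
Need (7/993) × 3.6ⁿ ≥ 9, i.e. 3.6ⁿ ≥ 8937/7.
3.6⁵ = 604.66176 falls short of 8937/7 but 3.6⁶ = 34012224/15625 reaches it, so n = 6.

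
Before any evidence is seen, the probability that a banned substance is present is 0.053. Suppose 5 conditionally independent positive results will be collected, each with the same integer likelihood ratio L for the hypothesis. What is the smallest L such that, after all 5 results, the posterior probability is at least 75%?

3

Prior odds = 0.053/0.947 = 53/947.
Target odds = 0.75/0.25 = 3.
Need L⁵ ≥ 3 ÷ (53/947) = 2841/53.
2⁵ = 32 < 2841/53 ≤ 243 = 3⁵, so L = 3.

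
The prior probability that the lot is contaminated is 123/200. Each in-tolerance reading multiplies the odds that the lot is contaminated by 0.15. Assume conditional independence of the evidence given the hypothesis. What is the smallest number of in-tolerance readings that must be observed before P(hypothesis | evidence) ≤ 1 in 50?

Prior odds: 0.615 ÷ 0.385 = 123/77.
Likelihood ratio per in-tolerance reading = 0.15.
Target posterior odds = 0.02/0.98 = 1/49.
Require 0.15ⁿ ≤ 1/49 ÷ (123/77) = 11/861.
0.15² = 0.0225 is still above 11/861 but 0.15³ = 0.003375 is at or below it, so n = 3.

3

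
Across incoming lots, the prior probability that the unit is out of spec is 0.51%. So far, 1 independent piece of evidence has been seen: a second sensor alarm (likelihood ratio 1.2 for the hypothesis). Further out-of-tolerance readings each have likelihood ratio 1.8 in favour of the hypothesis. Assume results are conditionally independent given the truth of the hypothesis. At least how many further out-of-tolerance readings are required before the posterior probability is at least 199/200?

18

Prior odds = 0.0051/0.9949 = 51/9949.
Bayes factor of the evidence already in hand = 1.2.
Odds after that evidence = (51/9949) × 1.2 = 306/49745.
Target odds = 0.995/0.005 = 199.
Need 1.8ⁿ ≥ 199 ÷ (306/49745) = 9899255/306.
1.8¹⁷ ≈21859.1 falls short of 9899255/306 but 1.8¹⁸ ≈39346.4 reaches it, so n = 18.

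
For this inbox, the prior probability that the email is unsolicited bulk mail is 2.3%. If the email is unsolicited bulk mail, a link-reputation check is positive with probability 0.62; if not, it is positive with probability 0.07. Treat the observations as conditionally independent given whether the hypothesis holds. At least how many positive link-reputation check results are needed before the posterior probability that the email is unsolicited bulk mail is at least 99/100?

Prior odds = 0.023/0.977 = 23/977.
Likelihood ratio of a positive = 0.62/0.07 = 62/7.
Target odds: 0.99 ÷ 0.01 = 99.
Need (23/977) × (62/7)ⁿ ≥ 99, i.e. (62/7)ⁿ ≥ 96723/23.
(62/7)³ = 238328/343 falls short of 96723/23 but (62/7)⁴ = 14776336/2401 reaches it, so n = 4.

4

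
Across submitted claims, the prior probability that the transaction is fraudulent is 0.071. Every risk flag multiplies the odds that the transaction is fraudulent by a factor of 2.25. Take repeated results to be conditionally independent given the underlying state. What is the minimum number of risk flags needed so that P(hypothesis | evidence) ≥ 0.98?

8

Prior odds = 0.071/0.929 = 71/929.
Likelihood ratio per risk flag = 2.25.
Target odds: 0.98 ÷ 0.02 = 49.
Need (71/929) × 2.25ⁿ ≥ 49, i.e. 2.25ⁿ ≥ 45521/71.
2.25⁷ = 4782969/16384 falls short of 45521/71 but 2.25⁸ = 43046721/65536 reaches it, so n = 8.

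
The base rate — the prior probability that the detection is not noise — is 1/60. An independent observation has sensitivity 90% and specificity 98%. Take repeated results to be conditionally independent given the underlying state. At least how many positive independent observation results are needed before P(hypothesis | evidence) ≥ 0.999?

3

Prior odds = (1/60)/(59/60) = 1/59.
False-positive rate = 1 − 0.98 = 0.02; likelihood ratio of a positive = 0.9/0.02 = 45.
Target posterior odds = 0.999/0.001 = 999.
Require 45ⁿ ≥ 999 ÷ (1/59) = 58941.
45² = 2025 falls short of 58941 but 45³ = 91125 reaches it, so n = 3.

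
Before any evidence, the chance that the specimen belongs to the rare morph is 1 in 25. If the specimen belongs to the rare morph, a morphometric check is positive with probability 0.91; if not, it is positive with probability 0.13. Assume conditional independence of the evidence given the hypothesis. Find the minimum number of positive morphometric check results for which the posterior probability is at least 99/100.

Prior odds = 0.04/0.96 = 1/24.
Likelihood ratio of a positive = 0.91/0.13 = 7.
Target odds: 0.99 ÷ 0.01 = 99.
Need (1/24) × 7ⁿ ≥ 99, i.e. 7ⁿ ≥ 2376.
7³ = 343 falls short of 2376 but 7⁴ = 2401 reaches it, so n = 4.

4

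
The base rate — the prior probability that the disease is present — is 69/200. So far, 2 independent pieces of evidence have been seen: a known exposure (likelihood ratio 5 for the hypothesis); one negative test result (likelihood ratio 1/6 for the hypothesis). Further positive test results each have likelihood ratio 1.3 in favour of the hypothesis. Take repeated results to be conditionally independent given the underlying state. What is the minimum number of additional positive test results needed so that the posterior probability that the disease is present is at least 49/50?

Prior odds = 0.345/0.655 = 69/131.
Combined Bayes factor of the evidence already in hand = 5 × (1/6) = 5/6.
Odds after that evidence = (69/131) × 5/6 = 115/262.
Target odds = 0.98/0.02 = 49.
Need 1.3ⁿ ≥ 49 ÷ (115/262) = 12838/115.
1.3¹⁷ ≈86.5042 falls short of 12838/115 but 1.3¹⁸ ≈112.455 reaches it, so n = 18.

18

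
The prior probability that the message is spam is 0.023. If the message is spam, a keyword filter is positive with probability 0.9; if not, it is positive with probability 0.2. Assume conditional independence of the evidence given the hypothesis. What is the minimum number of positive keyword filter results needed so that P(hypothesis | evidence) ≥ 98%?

6

Prior odds = 0.023/0.977 = 23/977.
Likelihood ratio of a positive = 0.9/0.2 = 4.5.
Target odds: 0.98 ÷ 0.02 = 49.
Require 4.5ⁿ ≥ 49 ÷ (23/977) = 47873/23.
4.5⁵ = 1845.28125 falls short of 47873/23 but 4.5⁶ = 8303.765625 reaches it, so n = 6.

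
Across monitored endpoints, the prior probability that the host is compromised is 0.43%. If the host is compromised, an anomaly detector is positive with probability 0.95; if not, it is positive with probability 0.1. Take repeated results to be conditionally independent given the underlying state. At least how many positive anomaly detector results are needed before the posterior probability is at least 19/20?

4

Prior odds: 0.0043 ÷ 0.9957 = 43/9957.
Likelihood ratio of a positive = 0.95/0.1 = 9.5.
Target posterior odds = 0.95/0.05 = 19.
Require 9.5ⁿ ≥ 19 ÷ (43/9957) = 189183/43.
9.5³ = 857.375 falls short of 189183/43 but 9.5⁴ = 8145.0625 reaches it, so n = 4.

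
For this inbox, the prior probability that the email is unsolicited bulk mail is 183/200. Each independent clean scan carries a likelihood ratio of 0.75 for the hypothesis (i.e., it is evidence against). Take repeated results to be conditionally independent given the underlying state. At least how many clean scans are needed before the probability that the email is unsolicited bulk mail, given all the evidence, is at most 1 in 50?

22

Prior odds: 0.915 ÷ 0.085 = 183/17.
Likelihood ratio per clean scan = 0.75.
Target posterior odds = 0.02/0.98 = 1/49.
Require 0.75ⁿ ≤ 1/49 ÷ (183/17) = 17/8967.
0.75²¹ ≈0.00237841 is still above 17/8967 but 0.75²² ≈0.00178381 is at or below it, so n = 22.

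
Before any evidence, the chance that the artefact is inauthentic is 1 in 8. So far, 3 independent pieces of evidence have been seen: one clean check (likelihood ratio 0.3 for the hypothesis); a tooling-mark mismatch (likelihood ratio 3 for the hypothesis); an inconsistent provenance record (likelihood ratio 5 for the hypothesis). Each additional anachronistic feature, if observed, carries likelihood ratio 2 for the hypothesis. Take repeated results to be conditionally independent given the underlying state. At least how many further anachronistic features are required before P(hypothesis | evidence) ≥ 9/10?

4

Prior odds = 0.125/0.875 = 1/7.
Combined Bayes factor of the evidence already in hand = 0.3 × 3 × 5 = 4.5.
Odds after that evidence = (1/7) × 4.5 = 9/14.
Target odds = 0.9/0.1 = 9.
Need 2ⁿ ≥ 9 ÷ (9/14) = 14.
2³ = 8 falls short of 14 but 2⁴ = 16 reaches it, so n = 4.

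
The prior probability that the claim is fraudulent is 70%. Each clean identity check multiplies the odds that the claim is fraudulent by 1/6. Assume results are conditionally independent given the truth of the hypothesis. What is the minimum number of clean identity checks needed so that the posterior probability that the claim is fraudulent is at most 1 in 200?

4

Prior odds: 0.7 ÷ 0.3 = 7/3.
Likelihood ratio per clean identity check = 1/6.
Target posterior odds = 0.005/0.995 = 1/199.
Need (7/3) × (1/6)ⁿ ≤ 1/199, i.e. (1/6)ⁿ ≤ 3/1393.
(1/6)³ = 1/216 is still above 3/1393 but (1/6)⁴ = 1/1296 is at or below it, so n = 4.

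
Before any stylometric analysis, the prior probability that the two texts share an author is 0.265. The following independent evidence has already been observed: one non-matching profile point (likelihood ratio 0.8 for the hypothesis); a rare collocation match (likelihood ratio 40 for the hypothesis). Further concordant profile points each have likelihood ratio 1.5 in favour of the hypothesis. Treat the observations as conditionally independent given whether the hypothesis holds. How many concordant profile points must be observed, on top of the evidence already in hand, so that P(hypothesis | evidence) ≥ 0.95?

Prior odds = 0.265/0.735 = 53/147.
Combined Bayes factor of the evidence already in hand = 0.8 × 40 = 32.
Odds after that evidence = (53/147) × 32 = 1696/147.
Target odds = 0.95/0.05 = 19.
Need 1.5ⁿ ≥ 19 ÷ (1696/147) = 2793/1696.
1.5¹ = 1.5 falls short of 2793/1696 but 1.5² = 2.25 reaches it, so n = 2.

2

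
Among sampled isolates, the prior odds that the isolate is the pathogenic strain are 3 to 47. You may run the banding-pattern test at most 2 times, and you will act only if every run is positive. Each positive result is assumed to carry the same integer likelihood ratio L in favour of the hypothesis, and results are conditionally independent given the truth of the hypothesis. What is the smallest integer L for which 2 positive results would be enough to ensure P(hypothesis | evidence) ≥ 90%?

Prior odds = 3/47.
Target odds = 0.9/0.1 = 9.
Need L² ≥ 9 ÷ (3/47) = 141.
11² = 121 < 141 ≤ 144 = 12², so L = 12.

12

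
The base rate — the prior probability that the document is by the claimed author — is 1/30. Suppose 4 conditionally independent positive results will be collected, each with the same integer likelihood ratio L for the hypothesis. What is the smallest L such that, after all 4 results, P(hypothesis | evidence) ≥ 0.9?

5

Prior odds = (1/30)/(29/30) = 1/29.
Target odds = 0.9/0.1 = 9.
Need L⁴ ≥ 9 ÷ (1/29) = 261.
4⁴ = 256 < 261 ≤ 625 = 5⁴, so L = 5.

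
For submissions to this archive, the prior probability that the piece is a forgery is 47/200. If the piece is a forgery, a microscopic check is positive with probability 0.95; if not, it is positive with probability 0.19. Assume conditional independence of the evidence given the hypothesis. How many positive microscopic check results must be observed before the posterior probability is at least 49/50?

4

Prior odds: 0.235 ÷ 0.765 = 47/153.
Likelihood ratio of a positive = 0.95/0.19 = 5.
Target odds: 0.98 ÷ 0.02 = 49.
Need (47/153) × 5ⁿ ≥ 49, i.e. 5ⁿ ≥ 7497/47.
5³ = 125 falls short of 7497/47 but 5⁴ = 625 reaches it, so n = 4.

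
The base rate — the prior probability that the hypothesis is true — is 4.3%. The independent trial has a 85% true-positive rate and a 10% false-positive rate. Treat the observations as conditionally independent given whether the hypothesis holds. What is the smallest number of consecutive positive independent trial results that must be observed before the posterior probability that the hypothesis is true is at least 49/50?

4

Prior odds = 0.043/0.957 = 43/957.
Likelihood ratio of a positive result = 0.85/0.1 = 8.5.
Target posterior odds = 0.98/0.02 = 49.
Need (43/957) × 8.5ⁿ ≥ 49, i.e. 8.5ⁿ ≥ 46893/43.
8.5³ = 614.125 falls short of 46893/43 but 8.5⁴ = 5220.0625 reaches it, so n = 4.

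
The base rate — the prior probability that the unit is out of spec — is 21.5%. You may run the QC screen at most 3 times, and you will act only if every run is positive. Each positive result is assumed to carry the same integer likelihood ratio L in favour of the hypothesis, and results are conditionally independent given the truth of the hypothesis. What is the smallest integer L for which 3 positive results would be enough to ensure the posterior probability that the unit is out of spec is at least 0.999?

Prior odds = 0.215/0.785 = 43/157.
Target odds = 0.999/0.001 = 999.
Need L³ ≥ 999 ÷ (43/157) = 156843/43.
15³ = 3375 < 156843/43 ≤ 4096 = 16³, so L = 16.

16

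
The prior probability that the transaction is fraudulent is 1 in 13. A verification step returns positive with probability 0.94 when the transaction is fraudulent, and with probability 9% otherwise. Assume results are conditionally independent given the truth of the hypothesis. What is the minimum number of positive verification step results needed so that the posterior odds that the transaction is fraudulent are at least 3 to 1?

Prior odds = (1/13)/(12/13) = 1/12.
Likelihood ratio of a positive result = 0.94/0.09 = 94/9.
Target odds = 3.
Require (94/9)ⁿ ≥ 3 ÷ (1/12) = 36.
(94/9)¹ = 94/9 falls short of 36 but (94/9)² = 8836/81 reaches it, so n = 2.

2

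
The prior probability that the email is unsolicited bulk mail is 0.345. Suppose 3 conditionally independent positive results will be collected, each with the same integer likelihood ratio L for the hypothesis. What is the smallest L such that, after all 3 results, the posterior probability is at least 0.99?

6

Prior odds = 0.345/0.655 = 69/131.
Target odds = 0.99/0.01 = 99.
Need L³ ≥ 99 ÷ (69/131) = 4323/23.
5³ = 125 < 4323/23 ≤ 216 = 6³, so L = 6.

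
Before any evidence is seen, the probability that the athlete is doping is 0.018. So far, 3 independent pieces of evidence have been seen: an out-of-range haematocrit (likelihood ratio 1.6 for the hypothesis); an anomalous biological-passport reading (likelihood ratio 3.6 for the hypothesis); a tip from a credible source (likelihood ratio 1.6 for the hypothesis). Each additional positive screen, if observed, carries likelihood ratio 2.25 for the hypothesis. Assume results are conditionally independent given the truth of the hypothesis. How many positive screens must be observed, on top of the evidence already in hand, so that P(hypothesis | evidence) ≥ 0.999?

11

Prior odds = 0.018/0.982 = 9/491.
Combined Bayes factor of the evidence already in hand = 1.6 × 3.6 × 1.6 = 9.216.
Odds after that evidence = (9/491) × 9.216 = 10368/61375.
Target odds = 0.999/0.001 = 999.
Need 2.25ⁿ ≥ 999 ÷ (10368/61375) = 2270875/384.
2.25¹⁰ ≈3325.26 falls short of 2270875/384 but 2.25¹¹ ≈7481.83 reaches it, so n = 11.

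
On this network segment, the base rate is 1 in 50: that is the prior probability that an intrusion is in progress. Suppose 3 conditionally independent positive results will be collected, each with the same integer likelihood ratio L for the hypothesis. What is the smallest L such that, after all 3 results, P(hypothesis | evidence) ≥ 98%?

Prior odds = 0.02/0.98 = 1/49.
Target odds = 0.98/0.02 = 49.
Need L³ ≥ 49 ÷ (1/49) = 2401.
13³ = 2197 < 2401 ≤ 2744 = 14³, so L = 14.

14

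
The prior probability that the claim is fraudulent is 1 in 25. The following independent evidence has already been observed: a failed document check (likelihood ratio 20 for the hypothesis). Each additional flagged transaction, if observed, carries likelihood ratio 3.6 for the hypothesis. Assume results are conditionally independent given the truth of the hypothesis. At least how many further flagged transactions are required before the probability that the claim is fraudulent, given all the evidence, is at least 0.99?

4

Prior odds = 0.04/0.96 = 1/24.
Bayes factor of the evidence already in hand = 20.
Odds after that evidence = (1/24) × 20 = 5/6.
Target odds = 0.99/0.01 = 99.
Need 3.6ⁿ ≥ 99 ÷ (5/6) = 118.8.
3.6³ = 46.656 falls short of 118.8 but 3.6⁴ = 167.9616 reaches it, so n = 4.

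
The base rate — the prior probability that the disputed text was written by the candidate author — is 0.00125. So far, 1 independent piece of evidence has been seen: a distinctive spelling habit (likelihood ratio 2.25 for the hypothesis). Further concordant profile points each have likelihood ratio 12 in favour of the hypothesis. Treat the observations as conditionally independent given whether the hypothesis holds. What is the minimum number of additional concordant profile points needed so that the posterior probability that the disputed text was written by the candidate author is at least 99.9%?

6

Prior odds = 0.00125/0.99875 = 1/799.
Bayes factor of the evidence already in hand = 2.25.
Odds after that evidence = (1/799) × 2.25 = 9/3196.
Target odds = 0.999/0.001 = 999.
Need 12ⁿ ≥ 999 ÷ (9/3196) = 354756.
12⁵ = 248832 falls short of 354756 but 12⁶ = 2985984 reaches it, so n = 6.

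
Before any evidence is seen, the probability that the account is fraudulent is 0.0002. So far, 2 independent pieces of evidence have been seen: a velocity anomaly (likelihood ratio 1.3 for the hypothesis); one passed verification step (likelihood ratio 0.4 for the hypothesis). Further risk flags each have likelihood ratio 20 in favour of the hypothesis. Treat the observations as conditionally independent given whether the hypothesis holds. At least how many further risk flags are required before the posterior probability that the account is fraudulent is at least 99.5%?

5

Prior odds = 0.0002/0.9998 = 1/4999.
Combined Bayes factor of the evidence already in hand = 1.3 × 0.4 = 0.52.
Odds after that evidence = (1/4999) × 0.52 = 13/124975.
Target odds = 0.995/0.005 = 199.
Need 20ⁿ ≥ 199 ÷ (13/124975) = 24870025/13.
20⁴ = 160000 falls short of 24870025/13 but 20⁵ = 3200000 reaches it, so n = 5.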